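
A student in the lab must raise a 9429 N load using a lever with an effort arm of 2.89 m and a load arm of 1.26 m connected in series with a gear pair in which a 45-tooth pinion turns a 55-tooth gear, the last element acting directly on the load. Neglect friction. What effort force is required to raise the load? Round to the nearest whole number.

Lever MA = effort arm / load arm = 2.89/1.26 = 2.2937.
Gear pair MA = 55/45 = 1.2222.
Combined ideal MA = 2.2937 × 1.2222 = 2.8034.
Effort = load / MA = 9429 / 2.8034 = 3363.5 N.

3363 N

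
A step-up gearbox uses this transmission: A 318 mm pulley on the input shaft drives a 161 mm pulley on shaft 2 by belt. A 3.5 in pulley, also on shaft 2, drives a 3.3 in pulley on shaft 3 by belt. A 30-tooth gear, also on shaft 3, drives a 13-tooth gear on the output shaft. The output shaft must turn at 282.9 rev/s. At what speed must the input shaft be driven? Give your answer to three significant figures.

58.5 rev/s

Overall ratio R = 0.50629 × 0.94286 × 0.43333 = 0.20686.
Required input speed = output speed × R = 282.9 × 0.20686 = 58.519 rev/s.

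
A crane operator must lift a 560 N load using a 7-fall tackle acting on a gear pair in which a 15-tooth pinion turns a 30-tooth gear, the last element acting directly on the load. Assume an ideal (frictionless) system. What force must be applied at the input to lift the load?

40 N

Block-and-tackle MA = number of supporting rope parts = 7.
Gear pair MA = 30/15 = 2.
Combined ideal MA = 7 × 2 = 14.
Effort = load / MA = 560 / 14 = 40 N.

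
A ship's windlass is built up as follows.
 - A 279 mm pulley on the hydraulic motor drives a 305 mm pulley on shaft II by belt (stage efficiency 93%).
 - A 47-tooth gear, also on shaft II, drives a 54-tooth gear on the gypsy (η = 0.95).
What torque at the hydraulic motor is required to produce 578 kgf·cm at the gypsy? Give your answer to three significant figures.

Overall ratio R = 1.0932 × 1.1489 = 1.256; overall efficiency η = 0.93 × 0.95 = 0.8835.
Input torque = output torque / (R × η) = 578 / (1.256 × 0.8835) = 520.87 kgf·cm.

521 kgf·cm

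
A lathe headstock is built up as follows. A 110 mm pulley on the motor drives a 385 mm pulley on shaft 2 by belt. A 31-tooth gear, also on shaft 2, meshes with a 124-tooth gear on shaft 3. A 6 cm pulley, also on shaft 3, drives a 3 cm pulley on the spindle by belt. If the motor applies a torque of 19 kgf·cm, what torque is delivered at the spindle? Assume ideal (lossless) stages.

belt 385/110 = 3.5 → τ = 19·3.5 = 66.5 kgf·cm
gear mesh 124/31 = 4 → τ = 66.5·4 = 266 kgf·cm
belt 3/6 = 0.5 → τ = 266·0.5 = 133 kgf·cm

133 kgf·cm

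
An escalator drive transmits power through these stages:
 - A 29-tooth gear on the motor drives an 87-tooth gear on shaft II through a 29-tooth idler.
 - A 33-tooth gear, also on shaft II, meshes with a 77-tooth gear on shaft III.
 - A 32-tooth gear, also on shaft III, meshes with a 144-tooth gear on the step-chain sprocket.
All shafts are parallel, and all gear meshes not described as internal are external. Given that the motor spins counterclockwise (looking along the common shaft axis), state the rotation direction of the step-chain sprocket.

the motor → shaft II: driver → idler → driven is 2 external meshes, 2 reversals → CCW.
shaft II → shaft III: external mesh, 1 reversal → CW.
shaft III → the step-chain sprocket: external mesh, 1 reversal → CCW.
4 reversals in total — an even number — so the step-chain sprocket turns the same way as the motor.

counterclockwise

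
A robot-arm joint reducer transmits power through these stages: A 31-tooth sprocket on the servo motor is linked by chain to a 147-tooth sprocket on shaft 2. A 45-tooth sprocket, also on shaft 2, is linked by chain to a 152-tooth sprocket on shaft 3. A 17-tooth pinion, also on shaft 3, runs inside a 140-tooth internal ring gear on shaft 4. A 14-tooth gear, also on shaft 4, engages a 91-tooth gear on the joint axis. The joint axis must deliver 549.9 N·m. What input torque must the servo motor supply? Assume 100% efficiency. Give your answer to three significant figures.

0.641 N·m

Overall ratio R = 4.7419 × 3.3778 × 8.2353 × 6.5 = 857.39.
Input torque = output torque / R = 549.9 / 857.39 = 0.64136 N·m.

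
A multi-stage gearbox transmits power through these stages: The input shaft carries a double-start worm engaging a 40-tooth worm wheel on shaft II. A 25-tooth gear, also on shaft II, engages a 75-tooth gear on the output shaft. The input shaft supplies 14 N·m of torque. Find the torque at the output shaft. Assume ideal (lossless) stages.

840 N·m

Worm: ratio = 40/2 = 20; torque at shaft II = 14 × 20 = 280 N·m.
Gear mesh: ratio = 75/25 = 3; torque at the output shaft = 280 × 3 = 840 N·m.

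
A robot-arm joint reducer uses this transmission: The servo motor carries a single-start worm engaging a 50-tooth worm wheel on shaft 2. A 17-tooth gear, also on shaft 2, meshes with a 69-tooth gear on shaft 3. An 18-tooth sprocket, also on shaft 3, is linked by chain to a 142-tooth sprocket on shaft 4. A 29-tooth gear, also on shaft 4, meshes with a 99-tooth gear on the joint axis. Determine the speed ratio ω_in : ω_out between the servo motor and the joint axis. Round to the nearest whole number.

Each stage contributes driven/driver: worm 50/1 = 50, gear mesh 69/17 = 4.0588, chain 142/18 = 7.8889, gear mesh 99/29 = 3.4138.
Overall: 50 × 4.0588 × 7.8889 × 3.4138 = 5465.4.

5465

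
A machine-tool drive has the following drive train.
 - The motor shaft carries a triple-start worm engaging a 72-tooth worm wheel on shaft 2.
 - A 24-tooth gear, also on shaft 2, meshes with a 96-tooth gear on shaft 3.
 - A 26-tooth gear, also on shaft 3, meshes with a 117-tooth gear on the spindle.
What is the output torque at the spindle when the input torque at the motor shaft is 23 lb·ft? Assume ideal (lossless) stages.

9936 lb·ft

worm 72/3 = 24 → τ = 23·24 = 552 lb·ft
gear mesh 96/24 = 4 → τ = 552·4 = 2208 lb·ft
gear mesh 117/26 = 4.5 → τ = 2208·4.5 = 9936 lb·ft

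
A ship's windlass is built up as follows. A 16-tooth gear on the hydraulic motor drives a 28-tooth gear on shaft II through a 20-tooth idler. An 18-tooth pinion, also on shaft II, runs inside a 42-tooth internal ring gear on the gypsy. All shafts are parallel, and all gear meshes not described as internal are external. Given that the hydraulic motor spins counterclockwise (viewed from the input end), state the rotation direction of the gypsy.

the hydraulic motor → shaft II: driver → idler → driven is 2 external meshes, 2 reversals → CCW.
shaft II → the gypsy: internal mesh, same direction → CCW.
2 reversals in total — an even number — so the gypsy turns the same way as the hydraulic motor.

counterclockwise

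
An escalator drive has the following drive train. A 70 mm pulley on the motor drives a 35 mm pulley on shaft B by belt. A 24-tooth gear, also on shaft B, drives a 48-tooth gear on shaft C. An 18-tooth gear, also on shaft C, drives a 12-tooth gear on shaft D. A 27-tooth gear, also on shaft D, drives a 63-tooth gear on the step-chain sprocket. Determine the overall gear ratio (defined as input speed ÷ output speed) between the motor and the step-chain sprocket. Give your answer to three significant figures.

1.56

Each stage contributes driven/driver: belt 35/70 = 0.5, gear mesh 48/24 = 2, gear mesh 12/18 = 0.66667, gear mesh 63/27 = 2.3333.
Overall: 0.5 × 2 × 0.66667 × 2.3333 = 1.5556.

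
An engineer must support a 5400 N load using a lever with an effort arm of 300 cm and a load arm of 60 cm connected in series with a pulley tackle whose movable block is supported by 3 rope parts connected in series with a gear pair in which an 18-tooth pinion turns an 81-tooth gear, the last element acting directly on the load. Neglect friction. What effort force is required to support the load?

Lever MA = effort arm / load arm = 300/60 = 5.
Block-and-tackle MA = number of supporting rope parts = 3.
Gear pair MA = 81/18 = 4.5.
Combined ideal MA = 5 × 3 × 4.5 = 67.5.
Effort = load / MA = 5400 / 67.5 = 80 N.

80 N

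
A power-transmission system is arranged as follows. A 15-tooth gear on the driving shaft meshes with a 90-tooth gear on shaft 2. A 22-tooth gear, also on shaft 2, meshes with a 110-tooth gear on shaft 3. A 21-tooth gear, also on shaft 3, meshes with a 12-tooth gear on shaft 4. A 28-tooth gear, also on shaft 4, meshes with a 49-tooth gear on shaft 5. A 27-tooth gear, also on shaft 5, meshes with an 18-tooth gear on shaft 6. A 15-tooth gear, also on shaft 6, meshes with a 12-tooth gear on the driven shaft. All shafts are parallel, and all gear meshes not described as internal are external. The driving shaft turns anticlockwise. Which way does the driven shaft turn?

the driving shaft → shaft 2: external mesh, 1 reversal → CW.
shaft 2 → shaft 3: external mesh, 1 reversal → CCW.
shaft 3 → shaft 4: external mesh, 1 reversal → CW.
shaft 4 → shaft 5: external mesh, 1 reversal → CCW.
shaft 5 → shaft 6: external mesh, 1 reversal → CW.
shaft 6 → the driven shaft: external mesh, 1 reversal → CCW.
6 reversals in total — an even number — so the driven shaft turns the same way as the driving shaft.

anticlockwise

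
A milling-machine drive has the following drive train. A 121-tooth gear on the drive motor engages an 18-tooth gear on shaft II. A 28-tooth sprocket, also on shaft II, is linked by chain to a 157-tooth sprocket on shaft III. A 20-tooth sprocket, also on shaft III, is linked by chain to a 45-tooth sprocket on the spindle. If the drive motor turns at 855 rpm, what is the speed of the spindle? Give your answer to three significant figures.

456 rpm

gear mesh 18/121 = 0.14876 → 855/0.14876 = 5747.5 rpm
chain 157/28 = 5.6071 → 5747.5/5.6071 = 1025 rpm
chain 45/20 = 2.25 → 1025/2.25 = 455.57 rpm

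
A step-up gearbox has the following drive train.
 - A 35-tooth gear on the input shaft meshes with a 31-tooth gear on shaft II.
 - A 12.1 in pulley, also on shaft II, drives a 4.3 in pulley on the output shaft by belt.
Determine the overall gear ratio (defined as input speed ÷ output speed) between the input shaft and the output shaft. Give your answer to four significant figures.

0.3148

Each stage contributes driven/driver: gear mesh 31/35 = 0.88571, belt 4.3/12.1 = 0.35537.
Overall: 0.88571 × 0.35537 = 0.31476.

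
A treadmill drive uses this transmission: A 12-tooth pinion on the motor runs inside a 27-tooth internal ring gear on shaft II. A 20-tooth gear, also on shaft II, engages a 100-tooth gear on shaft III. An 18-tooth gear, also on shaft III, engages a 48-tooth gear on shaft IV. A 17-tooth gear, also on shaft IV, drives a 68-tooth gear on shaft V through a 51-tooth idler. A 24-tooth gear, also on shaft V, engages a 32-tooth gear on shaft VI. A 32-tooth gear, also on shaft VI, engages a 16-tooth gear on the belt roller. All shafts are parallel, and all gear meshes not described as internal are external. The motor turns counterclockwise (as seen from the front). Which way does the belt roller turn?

counterclockwise

the motor → shaft II: internal mesh, same direction → CCW.
shaft II → shaft III: external mesh, 1 reversal → CW.
shaft III → shaft IV: external mesh, 1 reversal → CCW.
shaft IV → shaft V: driver → idler → driven is 2 external meshes, 2 reversals → CCW.
shaft V → shaft VI: external mesh, 1 reversal → CW.
shaft VI → the belt roller: external mesh, 1 reversal → CCW.
6 reversals in total — an even number — so the belt roller turns the same way as the motor.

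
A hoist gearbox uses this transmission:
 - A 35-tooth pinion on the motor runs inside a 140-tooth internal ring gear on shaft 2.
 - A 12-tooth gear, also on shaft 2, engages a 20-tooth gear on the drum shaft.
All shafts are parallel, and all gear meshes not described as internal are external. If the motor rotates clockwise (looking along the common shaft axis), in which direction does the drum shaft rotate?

counterclockwise

the motor → shaft 2: internal mesh, same direction → CW.
shaft 2 → the drum shaft: external mesh, 1 reversal → CCW.
1 reversal in total — an odd number — so the drum shaft turns opposite to the motor.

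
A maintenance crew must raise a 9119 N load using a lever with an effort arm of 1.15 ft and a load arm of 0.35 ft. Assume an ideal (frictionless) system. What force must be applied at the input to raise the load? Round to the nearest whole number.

2775 N

Lever MA = effort arm / load arm = 1.15/0.35 = 3.2857.
Effort = load / MA = 9119 / 3.2857 = 2775.3 N.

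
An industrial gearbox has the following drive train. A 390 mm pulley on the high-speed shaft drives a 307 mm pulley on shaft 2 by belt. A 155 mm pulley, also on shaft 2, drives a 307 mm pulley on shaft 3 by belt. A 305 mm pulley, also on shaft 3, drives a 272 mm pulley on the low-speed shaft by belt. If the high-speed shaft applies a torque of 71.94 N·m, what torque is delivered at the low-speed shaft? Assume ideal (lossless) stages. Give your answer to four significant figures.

belt 307/390 = 0.78718 → τ = 71.94·0.78718 = 56.63 N·m
belt 307/155 = 1.9806 → τ = 56.63·1.9806 = 112.16 N·m
belt 272/305 = 0.8918 → τ = 112.16·0.8918 = 100.03 N·m

100.0 N·m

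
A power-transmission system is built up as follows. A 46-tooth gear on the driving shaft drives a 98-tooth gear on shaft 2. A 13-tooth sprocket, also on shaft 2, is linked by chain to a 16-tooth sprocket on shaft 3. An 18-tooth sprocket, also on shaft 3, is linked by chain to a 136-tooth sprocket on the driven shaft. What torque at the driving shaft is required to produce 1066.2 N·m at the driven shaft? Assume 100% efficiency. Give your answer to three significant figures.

Overall ratio R = 2.1304 × 1.2308 × 7.5556 = 19.811.
Input torque = output torque / R = 1066.2 / 19.811 = 53.818 N·m.

53.8 N·m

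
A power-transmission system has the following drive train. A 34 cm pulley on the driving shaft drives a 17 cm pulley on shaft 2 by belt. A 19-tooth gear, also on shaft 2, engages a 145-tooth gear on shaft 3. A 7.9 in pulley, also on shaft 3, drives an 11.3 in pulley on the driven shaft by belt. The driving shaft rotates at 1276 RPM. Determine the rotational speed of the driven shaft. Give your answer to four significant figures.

the driving shaft → shaft 2 (belt, 17/34): 1276 ÷ 0.5 = 2552 RPM
shaft 2 → shaft 3 (gear mesh, 145/19): 2552 ÷ 7.6316 = 334.4 RPM
shaft 3 → the driven shaft (belt, 11.3/7.9): 334.4 ÷ 1.4304 = 233.78 RPM

233.8 RPM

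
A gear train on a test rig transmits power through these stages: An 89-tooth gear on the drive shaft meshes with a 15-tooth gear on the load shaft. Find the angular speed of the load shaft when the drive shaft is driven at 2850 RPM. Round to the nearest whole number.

16910 RPM

gear mesh 15/89 = 0.16854 → 2850/0.16854 = 16910 RPM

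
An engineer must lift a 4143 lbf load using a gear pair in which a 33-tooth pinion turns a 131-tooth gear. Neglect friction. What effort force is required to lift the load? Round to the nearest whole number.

Gear pair MA = 131/33 = 3.9697.
Effort = load / MA = 4143 / 3.9697 = 1043.7 lbf.

1044 lbf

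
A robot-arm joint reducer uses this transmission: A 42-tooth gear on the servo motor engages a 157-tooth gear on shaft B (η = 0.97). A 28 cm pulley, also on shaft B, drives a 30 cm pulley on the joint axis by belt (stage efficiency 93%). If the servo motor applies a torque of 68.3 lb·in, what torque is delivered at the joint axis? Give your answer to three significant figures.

Gear mesh: ratio = 157/42 = 3.7381; torque at shaft B = 68.3 × 3.7381 × 0.97 = 247.65 lb·in.
Belt: ratio = 30/28 = 1.0714; torque at the joint axis = 247.65 × 1.0714 × 0.93 = 246.77 lb·in.

247 lb·in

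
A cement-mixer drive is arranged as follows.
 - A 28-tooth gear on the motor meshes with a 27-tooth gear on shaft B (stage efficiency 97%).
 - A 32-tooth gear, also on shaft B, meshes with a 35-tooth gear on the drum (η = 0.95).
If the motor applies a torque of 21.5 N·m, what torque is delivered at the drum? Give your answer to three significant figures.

20.9 N·m

Gear mesh: ratio = 27/28 = 0.96429; torque at shaft B = 21.5 × 0.96429 × 0.97 = 20.11 N·m.
Gear mesh: ratio = 35/32 = 1.0938; torque at the drum = 20.11 × 1.0938 × 0.95 = 20.896 N·m.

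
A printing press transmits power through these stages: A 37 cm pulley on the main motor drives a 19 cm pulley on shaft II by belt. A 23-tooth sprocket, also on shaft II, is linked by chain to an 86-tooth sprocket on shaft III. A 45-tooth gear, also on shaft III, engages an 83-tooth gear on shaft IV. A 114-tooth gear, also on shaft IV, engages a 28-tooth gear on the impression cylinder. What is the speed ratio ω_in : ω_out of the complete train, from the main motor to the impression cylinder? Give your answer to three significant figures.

Each stage contributes driven/driver: belt 19/37 = 0.51351, chain 86/23 = 3.7391, gear mesh 83/45 = 1.8444, gear mesh 28/114 = 0.24561.
Overall: 0.51351 × 3.7391 × 1.8444 × 0.24561 = 0.86984.

0.870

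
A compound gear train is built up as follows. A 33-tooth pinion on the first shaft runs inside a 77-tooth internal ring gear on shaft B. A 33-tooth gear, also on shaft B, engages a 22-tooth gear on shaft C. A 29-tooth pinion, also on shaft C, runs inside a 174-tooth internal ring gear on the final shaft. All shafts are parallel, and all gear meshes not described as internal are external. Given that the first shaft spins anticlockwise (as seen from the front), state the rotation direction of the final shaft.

the first shaft → shaft B: internal mesh, same direction → CCW.
shaft B → shaft C: external mesh, 1 reversal → CW.
shaft C → the final shaft: internal mesh, same direction → CW.
1 reversal in total — an odd number — so the final shaft turns opposite to the first shaft.

clockwise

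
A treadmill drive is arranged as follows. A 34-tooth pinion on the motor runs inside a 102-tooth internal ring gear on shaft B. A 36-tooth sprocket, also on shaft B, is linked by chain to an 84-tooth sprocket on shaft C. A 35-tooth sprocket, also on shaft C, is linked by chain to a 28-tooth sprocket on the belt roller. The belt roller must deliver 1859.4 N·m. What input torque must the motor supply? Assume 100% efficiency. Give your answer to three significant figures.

332 N·m

Overall ratio R = 3 × 2.3333 × 0.8 = 5.6.
Input torque = output torque / R = 1859.4 / 5.6 = 332.04 N·m.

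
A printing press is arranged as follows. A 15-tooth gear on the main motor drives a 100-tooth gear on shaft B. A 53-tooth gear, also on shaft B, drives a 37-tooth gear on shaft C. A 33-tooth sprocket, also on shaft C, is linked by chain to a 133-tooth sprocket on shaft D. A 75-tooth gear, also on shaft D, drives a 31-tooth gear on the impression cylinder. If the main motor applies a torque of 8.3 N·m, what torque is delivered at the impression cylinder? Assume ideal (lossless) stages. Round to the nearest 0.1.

gear mesh 100/15 = 6.6667 → τ = 8.3·6.6667 = 55.333 N·m
gear mesh 37/53 = 0.69811 → τ = 55.333·0.69811 = 38.629 N·m
chain 133/33 = 4.0303 → τ = 38.629·4.0303 = 155.69 N·m
gear mesh 31/75 = 0.41333 → τ = 155.69·0.41333 = 64.35 N·m

64.4 N·m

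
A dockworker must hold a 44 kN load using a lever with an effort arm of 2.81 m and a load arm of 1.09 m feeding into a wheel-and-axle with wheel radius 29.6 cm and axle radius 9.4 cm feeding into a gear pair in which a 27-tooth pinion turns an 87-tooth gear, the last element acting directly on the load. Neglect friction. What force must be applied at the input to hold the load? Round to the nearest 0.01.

Lever MA = effort arm / load arm = 2.81/1.09 = 2.578.
Wheel-and-axle MA = R/r = 29.6/9.4 = 3.1489.
Gear pair MA = 87/27 = 3.2222.
Combined ideal MA = 2.578 × 3.1489 × 3.2222 = 26.158.
Effort = load / MA = 44 / 26.158 = 1.6821 kN.

1.68 kN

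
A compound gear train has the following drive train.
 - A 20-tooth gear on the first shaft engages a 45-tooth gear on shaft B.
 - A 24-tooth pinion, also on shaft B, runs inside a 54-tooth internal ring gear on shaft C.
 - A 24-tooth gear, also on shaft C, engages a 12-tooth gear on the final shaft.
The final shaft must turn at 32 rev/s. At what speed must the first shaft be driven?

Overall ratio R = 2.25 × 2.25 × 0.5 = 2.5312.
Required input speed = output speed × R = 32 × 2.5312 = 81 rev/s.

81 rev/s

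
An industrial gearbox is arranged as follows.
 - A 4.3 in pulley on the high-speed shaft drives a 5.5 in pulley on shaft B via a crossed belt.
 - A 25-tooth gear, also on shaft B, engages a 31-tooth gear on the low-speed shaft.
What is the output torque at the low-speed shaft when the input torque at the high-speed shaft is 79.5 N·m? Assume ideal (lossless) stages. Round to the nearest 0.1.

126.1 N·m

Belt: ratio = 5.5/4.3 = 1.2791; torque at shaft B = 79.5 × 1.2791 = 101.69 N·m.
Gear mesh: ratio = 31/25 = 1.24; torque at the low-speed shaft = 101.69 × 1.24 = 126.09 N·m.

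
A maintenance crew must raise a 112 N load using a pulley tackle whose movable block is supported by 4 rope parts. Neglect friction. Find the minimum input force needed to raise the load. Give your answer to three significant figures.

Block-and-tackle MA = number of supporting rope parts = 4.
Effort = load / MA = 112 / 4 = 28 N.

28.0 N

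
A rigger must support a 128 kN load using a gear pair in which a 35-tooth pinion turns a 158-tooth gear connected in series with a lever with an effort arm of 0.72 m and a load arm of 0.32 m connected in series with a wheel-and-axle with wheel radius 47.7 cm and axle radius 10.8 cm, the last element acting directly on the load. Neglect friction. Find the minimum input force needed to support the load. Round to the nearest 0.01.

2.85 kN

Gear pair MA = 158/35 = 4.5143.
Lever MA = effort arm / load arm = 0.72/0.32 = 2.25.
Wheel-and-axle MA = R/r = 47.7/10.8 = 4.4167.
Combined ideal MA = 4.5143 × 2.25 × 4.4167 = 44.861.
Effort = load / MA = 128 / 44.861 = 2.8533 kN.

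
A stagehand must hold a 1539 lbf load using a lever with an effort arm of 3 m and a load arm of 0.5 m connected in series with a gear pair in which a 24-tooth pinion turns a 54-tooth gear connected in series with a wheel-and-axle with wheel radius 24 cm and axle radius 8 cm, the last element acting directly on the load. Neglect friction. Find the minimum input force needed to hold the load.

38 lbf

Lever MA = effort arm / load arm = 3/0.5 = 6.
Gear pair MA = 54/24 = 2.25.
Wheel-and-axle MA = R/r = 24/8 = 3.
Combined ideal MA = 6 × 2.25 × 3 = 40.5.
Effort = load / MA = 1539 / 40.5 = 38 lbf.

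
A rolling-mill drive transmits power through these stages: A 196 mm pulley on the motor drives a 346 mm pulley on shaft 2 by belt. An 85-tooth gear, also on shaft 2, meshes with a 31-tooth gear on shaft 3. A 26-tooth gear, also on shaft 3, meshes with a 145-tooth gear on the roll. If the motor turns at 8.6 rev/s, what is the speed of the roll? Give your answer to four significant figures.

belt 346/196 = 1.7653 → 8.6/1.7653 = 4.8717 rev/s
gear mesh 31/85 = 0.36471 → 4.8717/0.36471 = 13.358 rev/s
gear mesh 145/26 = 5.5769 → 13.358/5.5769 = 2.3952 rev/s

2.395 rev/s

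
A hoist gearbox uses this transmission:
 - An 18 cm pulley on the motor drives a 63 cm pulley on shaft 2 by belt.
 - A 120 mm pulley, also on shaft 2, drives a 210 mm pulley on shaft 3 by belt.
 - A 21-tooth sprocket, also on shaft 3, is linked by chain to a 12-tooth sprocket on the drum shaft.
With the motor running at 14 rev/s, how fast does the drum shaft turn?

the motor → shaft 2 (belt, 63/18): 14 ÷ 3.5 = 4 rev/s
shaft 2 → shaft 3 (belt, 210/120): 4 ÷ 1.75 = 2.2857 rev/s
shaft 3 → the drum shaft (chain, 12/21): 2.2857 ÷ 0.57143 = 4 rev/s

4 rev/s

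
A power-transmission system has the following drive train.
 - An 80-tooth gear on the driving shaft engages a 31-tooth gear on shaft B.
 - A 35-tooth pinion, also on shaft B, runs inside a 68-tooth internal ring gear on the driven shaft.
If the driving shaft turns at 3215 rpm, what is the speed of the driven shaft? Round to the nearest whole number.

gear mesh 31/80 = 0.3875 → 3215/0.3875 = 8296.8 rpm
internal gear 68/35 = 1.9429 → 8296.8/1.9429 = 4270.4 rpm

4270 rpm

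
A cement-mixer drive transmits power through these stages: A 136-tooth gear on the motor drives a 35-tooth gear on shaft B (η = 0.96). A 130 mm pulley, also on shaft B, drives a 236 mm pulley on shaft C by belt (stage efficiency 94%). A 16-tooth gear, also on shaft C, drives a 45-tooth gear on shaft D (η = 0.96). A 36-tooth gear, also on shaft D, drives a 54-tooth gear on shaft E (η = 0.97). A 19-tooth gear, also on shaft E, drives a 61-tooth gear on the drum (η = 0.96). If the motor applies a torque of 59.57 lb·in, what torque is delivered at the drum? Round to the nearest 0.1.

Gear mesh: ratio = 35/136 = 0.25735; torque at shaft B = 59.57 × 0.25735 × 0.96 = 14.717 lb·in.
Belt: ratio = 236/130 = 1.8154; torque at shaft C = 14.717 × 1.8154 × 0.94 = 25.114 lb·in.
Gear mesh: ratio = 45/16 = 2.8125; torque at shaft D = 25.114 × 2.8125 × 0.96 = 67.809 lb·in.
Gear mesh: ratio = 54/36 = 1.5; torque at shaft E = 67.809 × 1.5 × 0.97 = 98.662 lb·in.
Gear mesh: ratio = 61/19 = 3.2105; torque at the drum = 98.662 × 3.2105 × 0.96 = 304.09 lb·in.

304.1 lb·in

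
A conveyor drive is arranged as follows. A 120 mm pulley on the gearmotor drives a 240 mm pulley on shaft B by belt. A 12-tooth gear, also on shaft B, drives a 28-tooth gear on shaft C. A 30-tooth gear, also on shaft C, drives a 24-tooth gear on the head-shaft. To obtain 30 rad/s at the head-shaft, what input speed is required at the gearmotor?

112 rad/s

Overall ratio R = 2 × 2.3333 × 0.8 = 3.7333.
Required input speed = output speed × R = 30 × 3.7333 = 112 rad/s.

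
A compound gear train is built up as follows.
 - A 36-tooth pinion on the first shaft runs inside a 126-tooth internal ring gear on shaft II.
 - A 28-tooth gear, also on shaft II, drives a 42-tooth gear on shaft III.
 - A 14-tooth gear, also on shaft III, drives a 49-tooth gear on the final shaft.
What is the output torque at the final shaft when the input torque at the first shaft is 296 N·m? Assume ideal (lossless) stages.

internal gear 126/36 = 3.5 → τ = 296·3.5 = 1036 N·m
gear mesh 42/28 = 1.5 → τ = 1036·1.5 = 1554 N·m
gear mesh 49/14 = 3.5 → τ = 1554·3.5 = 5439 N·m

5439 N·m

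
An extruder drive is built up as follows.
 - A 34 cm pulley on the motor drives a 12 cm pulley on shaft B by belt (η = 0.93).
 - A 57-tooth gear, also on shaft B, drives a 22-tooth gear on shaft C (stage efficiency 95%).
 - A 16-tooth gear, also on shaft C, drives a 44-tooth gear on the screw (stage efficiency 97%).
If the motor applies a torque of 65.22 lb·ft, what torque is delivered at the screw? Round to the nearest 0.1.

20.9 lb·ft

Belt: ratio = 12/34 = 0.35294; torque at shaft B = 65.22 × 0.35294 × 0.93 = 21.408 lb·ft.
Gear mesh: ratio = 22/57 = 0.38596; torque at shaft C = 21.408 × 0.38596 × 0.95 = 7.8494 lb·ft.
Gear mesh: ratio = 44/16 = 2.75; torque at the screw = 7.8494 × 2.75 × 0.97 = 20.938 lb·ft.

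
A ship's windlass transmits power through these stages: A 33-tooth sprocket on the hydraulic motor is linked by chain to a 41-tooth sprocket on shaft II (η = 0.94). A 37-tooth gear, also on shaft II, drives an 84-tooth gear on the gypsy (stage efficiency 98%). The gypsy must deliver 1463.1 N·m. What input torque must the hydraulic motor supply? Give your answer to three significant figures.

Overall ratio R = 1.2424 × 2.2703 = 2.8206; overall efficiency η = 0.94 × 0.98 = 0.9212.
Input torque = output torque / (R × η) = 1463.1 / (2.8206 × 0.9212) = 563.08 N·m.

563 N·m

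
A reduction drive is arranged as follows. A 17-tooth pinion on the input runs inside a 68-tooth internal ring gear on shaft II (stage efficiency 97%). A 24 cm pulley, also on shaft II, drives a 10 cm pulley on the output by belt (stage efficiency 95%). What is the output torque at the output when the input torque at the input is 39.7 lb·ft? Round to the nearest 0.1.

61.0 lb·ft

Internal gear: ratio = 68/17 = 4; torque at shaft II = 39.7 × 4 × 0.97 = 154.04 lb·ft.
Belt: ratio = 10/24 = 0.41667; torque at the output = 154.04 × 0.41667 × 0.95 = 60.973 lb·ft.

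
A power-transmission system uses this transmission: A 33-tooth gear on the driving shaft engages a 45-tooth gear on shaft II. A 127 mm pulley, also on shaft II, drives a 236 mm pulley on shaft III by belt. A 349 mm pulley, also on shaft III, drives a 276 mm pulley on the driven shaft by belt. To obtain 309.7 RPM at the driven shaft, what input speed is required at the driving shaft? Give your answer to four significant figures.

Overall ratio R = 1.3636 × 1.8583 × 0.79083 = 2.004.
Required input speed = output speed × R = 309.7 × 2.004 = 620.63 RPM.

620.6 RPM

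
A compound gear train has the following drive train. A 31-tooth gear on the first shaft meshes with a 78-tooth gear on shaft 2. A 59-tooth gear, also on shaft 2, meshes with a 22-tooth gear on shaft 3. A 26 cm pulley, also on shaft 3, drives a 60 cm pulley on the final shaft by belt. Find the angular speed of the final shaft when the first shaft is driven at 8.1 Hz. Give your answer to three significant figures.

3.74 Hz

the first shaft → shaft 2 (gear mesh, 78/31): 8.1 ÷ 2.5161 = 3.2192 Hz
shaft 2 → shaft 3 (gear mesh, 22/59): 3.2192 ÷ 0.37288 = 8.6334 Hz
shaft 3 → the final shaft (belt, 60/26): 8.6334 ÷ 2.3077 = 3.7411 Hz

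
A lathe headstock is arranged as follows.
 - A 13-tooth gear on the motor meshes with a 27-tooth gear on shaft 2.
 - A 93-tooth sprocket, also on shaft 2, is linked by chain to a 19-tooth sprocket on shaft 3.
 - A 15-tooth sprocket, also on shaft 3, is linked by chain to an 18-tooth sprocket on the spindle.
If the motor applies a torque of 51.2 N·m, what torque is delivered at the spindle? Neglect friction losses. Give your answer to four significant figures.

26.07 N·m

gear mesh 27/13 = 2.0769 → τ = 51.2·2.0769 = 106.34 N·m
chain 19/93 = 0.2043 → τ = 106.34·0.2043 = 21.725 N·m
chain 18/15 = 1.2 → τ = 21.725·1.2 = 26.07 N·m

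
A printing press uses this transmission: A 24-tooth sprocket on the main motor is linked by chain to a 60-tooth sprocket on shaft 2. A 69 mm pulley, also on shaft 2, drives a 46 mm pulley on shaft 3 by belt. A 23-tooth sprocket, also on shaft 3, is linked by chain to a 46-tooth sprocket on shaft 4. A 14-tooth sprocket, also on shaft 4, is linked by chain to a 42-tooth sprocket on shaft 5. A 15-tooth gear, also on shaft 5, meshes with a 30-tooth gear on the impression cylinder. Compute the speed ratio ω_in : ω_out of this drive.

Each stage contributes driven/driver: chain 60/24 = 2.5, belt 46/69 = 0.66667, chain 46/23 = 2, chain 42/14 = 3, gear mesh 30/15 = 2.
Overall: 2.5 × 0.66667 × 2 × 3 × 2 = 20.

20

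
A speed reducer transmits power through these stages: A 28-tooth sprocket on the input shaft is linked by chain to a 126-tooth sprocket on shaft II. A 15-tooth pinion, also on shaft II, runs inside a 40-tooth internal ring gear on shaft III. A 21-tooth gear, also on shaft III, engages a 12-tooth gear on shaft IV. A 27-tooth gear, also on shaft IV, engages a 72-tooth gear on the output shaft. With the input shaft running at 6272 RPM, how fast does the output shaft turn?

chain 126/28 = 4.5 → 6272/4.5 = 1393.8 RPM
internal gear 40/15 = 2.6667 → 1393.8/2.6667 = 522.67 RPM
gear mesh 12/21 = 0.57143 → 522.67/0.57143 = 914.67 RPM
gear mesh 72/27 = 2.6667 → 914.67/2.6667 = 343 RPM

343 RPM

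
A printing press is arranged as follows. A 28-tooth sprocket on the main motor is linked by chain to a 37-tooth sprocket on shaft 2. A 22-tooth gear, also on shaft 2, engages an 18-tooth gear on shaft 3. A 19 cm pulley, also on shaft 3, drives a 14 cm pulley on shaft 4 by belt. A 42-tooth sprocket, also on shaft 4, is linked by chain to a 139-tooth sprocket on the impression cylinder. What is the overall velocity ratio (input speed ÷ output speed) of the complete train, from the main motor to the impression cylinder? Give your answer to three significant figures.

2.64

Each stage contributes driven/driver: chain 37/28 = 1.3214, gear mesh 18/22 = 0.81818, belt 14/19 = 0.73684, chain 139/42 = 3.3095.
Overall: 1.3214 × 0.81818 × 0.73684 × 3.3095 = 2.6365.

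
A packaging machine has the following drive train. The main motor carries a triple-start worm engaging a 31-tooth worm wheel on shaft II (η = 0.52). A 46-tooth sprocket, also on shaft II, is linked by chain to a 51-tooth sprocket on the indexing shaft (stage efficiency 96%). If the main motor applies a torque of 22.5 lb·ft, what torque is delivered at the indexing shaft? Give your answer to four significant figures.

worm 31/3 = 10.333 → τ = 22.5·10.333·0.52 = 120.9 lb·ft
chain 51/46 = 1.1087 → τ = 120.9·1.1087·0.96 = 128.68 lb·ft

128.7 lb·ft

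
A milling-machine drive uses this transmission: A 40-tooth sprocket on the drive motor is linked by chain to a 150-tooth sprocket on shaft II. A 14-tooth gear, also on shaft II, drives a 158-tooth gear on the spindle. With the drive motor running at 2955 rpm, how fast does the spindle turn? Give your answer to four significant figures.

Chain: ratio = 150/40 = 3.75, so shaft II turns at 2955 / 3.75 = 788 rpm.
Gear mesh: ratio = 158/14 = 11.286, so the spindle turns at 788 / 11.286 = 69.823 rpm.

69.82 rpm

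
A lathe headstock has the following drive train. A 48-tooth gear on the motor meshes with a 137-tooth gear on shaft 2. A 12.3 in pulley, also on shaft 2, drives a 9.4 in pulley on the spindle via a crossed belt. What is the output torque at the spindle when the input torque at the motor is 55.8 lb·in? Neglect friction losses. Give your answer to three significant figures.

After the gear mesh (137/48): 55.8 × 2.8542 = 159.26 lb·in
After the belt (9.4/12.3): 159.26 × 0.76423 = 121.71 lb·in

122 lb·in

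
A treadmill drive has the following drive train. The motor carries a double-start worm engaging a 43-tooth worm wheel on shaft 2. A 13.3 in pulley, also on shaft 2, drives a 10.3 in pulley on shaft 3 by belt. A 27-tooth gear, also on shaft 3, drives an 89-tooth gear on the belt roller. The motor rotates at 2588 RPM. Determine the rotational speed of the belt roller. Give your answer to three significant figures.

47.2 RPM

Worm: ratio = 43/2 = 21.5, so shaft 2 turns at 2588 / 21.5 = 120.37 RPM.
Belt: ratio = 10.3/13.3 = 0.77444, so shaft 3 turns at 120.37 / 0.77444 = 155.43 RPM.
Gear mesh: ratio = 89/27 = 3.2963, so the belt roller turns at 155.43 / 3.2963 = 47.154 RPM.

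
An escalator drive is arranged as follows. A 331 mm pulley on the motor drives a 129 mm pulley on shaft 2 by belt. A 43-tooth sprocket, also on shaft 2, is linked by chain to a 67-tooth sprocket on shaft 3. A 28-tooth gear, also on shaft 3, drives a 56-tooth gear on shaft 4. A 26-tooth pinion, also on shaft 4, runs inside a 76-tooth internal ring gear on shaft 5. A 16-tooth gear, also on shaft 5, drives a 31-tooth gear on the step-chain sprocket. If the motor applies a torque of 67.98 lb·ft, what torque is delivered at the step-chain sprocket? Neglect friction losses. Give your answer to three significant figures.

After the belt (129/331): 67.98 × 0.38973 = 26.494 lb·ft
After the chain (67/43): 26.494 × 1.5581 = 41.281 lb·ft
After the gear mesh (56/28): 41.281 × 2 = 82.562 lb·ft
After the internal gear (76/26): 82.562 × 2.9231 = 241.33 lb·ft
After the gear mesh (31/16): 241.33 × 1.9375 = 467.59 lb·ft

468 lb·ft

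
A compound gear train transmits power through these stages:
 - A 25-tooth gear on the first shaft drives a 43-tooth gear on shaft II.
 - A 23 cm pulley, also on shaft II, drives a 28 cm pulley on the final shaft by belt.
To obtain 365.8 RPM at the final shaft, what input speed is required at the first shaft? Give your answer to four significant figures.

766.0 RPM

Overall ratio R = 1.72 × 1.2174 = 2.0939.
Required input speed = output speed × R = 365.8 × 2.0939 = 765.95 RPM.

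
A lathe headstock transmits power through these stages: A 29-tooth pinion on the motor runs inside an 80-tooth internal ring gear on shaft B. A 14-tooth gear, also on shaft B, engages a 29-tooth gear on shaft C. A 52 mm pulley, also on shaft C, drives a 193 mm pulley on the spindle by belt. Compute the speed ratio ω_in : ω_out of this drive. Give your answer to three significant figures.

Each stage contributes driven/driver: internal gear 80/29 = 2.7586, gear mesh 29/14 = 2.0714, belt 193/52 = 3.7115.
Overall: 2.7586 × 2.0714 × 3.7115 = 21.209.

21.2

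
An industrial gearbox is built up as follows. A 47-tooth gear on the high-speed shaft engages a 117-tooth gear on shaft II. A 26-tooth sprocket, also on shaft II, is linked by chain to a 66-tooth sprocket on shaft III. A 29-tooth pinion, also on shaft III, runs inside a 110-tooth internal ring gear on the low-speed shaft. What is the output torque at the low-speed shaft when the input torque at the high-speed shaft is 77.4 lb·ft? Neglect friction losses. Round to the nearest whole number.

After the gear mesh (117/47): 77.4 × 2.4894 = 192.68 lb·ft
After the chain (66/26): 192.68 × 2.5385 = 489.1 lb·ft
After the internal gear (110/29): 489.1 × 3.7931 = 1855.2 lb·ft

1855 lb·ft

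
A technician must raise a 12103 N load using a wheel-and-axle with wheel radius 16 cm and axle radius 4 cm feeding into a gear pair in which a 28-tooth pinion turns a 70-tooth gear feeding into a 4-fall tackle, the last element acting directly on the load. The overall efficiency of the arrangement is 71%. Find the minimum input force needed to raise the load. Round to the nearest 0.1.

Wheel-and-axle MA = R/r = 16/4 = 4.
Gear pair MA = 70/28 = 2.5.
Block-and-tackle MA = number of supporting rope parts = 4.
Combined ideal MA = 4 × 2.5 × 4 = 40.
Actual MA = 40 × 0.71 = 28.4.
Effort = load / actual MA = 12103 / 28.4 = 426.16 N.

426.2 N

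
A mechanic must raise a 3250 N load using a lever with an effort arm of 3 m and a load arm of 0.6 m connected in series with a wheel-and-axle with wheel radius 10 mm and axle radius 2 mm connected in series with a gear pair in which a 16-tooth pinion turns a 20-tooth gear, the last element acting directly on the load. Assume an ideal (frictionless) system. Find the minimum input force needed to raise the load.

104 N

Lever MA = effort arm / load arm = 3/0.6 = 5.
Wheel-and-axle MA = R/r = 10/2 = 5.
Gear pair MA = 20/16 = 1.25.
Combined ideal MA = 5 × 5 × 1.25 = 31.25.
Effort = load / MA = 3250 / 31.25 = 104 N.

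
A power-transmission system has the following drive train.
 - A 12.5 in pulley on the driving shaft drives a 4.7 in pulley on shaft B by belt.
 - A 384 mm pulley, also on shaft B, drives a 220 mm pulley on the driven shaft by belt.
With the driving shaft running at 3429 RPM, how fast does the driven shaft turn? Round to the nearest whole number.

Belt: ratio = 4.7/12.5 = 0.376, so shaft B turns at 3429 / 0.376 = 9119.7 RPM.
Belt: ratio = 220/384 = 0.57292, so the driven shaft turns at 9119.7 / 0.57292 = 15918 RPM.

15918 RPM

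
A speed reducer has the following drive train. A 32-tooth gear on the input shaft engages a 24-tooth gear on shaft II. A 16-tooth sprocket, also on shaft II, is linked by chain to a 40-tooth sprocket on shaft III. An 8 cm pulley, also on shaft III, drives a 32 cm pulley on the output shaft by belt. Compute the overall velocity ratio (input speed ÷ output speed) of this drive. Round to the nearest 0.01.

7.50

Each stage contributes driven/driver: gear mesh 24/32 = 0.75, chain 40/16 = 2.5, belt 32/8 = 4.
Overall: 0.75 × 2.5 × 4 = 7.5.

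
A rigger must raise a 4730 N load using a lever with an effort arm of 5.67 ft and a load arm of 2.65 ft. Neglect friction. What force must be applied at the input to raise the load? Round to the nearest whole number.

Lever MA = effort arm / load arm = 5.67/2.65 = 2.1396.
Effort = load / MA = 4730 / 2.1396 = 2210.7 N.

2211 N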